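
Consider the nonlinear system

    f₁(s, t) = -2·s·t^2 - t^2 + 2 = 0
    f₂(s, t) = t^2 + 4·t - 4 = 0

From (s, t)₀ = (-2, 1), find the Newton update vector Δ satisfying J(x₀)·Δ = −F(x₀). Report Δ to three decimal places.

(2.000, -0.167)

At (-2, 1): F = (5.000, 1.000).
Jacobian J = [[-2·t^2, -4·s·t - 2·t], [0, 2·t + 4]].
At the point, J = [[-2.000, 6.000], [0.000, 6.000]] (det J = -12.000).
Solving J·Δ = −F gives Δ = (2.000, -0.167).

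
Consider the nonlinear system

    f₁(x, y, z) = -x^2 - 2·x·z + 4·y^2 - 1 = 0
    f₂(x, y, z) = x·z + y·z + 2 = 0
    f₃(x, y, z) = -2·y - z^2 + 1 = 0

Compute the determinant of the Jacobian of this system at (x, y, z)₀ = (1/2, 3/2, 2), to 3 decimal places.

120.000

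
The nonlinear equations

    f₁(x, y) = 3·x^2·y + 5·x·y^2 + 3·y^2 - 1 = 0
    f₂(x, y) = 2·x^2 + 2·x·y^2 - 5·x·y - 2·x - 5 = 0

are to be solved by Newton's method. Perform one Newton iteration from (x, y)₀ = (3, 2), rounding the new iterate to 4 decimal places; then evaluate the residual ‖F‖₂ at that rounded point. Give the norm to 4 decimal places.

At (3, 2): F = (125.0000, 1.0000).
Jacobian J = [[6·x·y + 5·y^2, 3·x^2 + 10·x·y + 6·y], [4·x + 2·y^2 - 5·y - 2, 4·x·y - 5·x]].
At the point, J = [[56.0000, 99.0000], [8.0000, 9.0000]] (det J = -288.0000).
Solving J·Δ = −F gives Δ = (3.5625, -3.2778).
Then the next iterate is (x, y)₁ = (6.5625, -1.2778).
Re-evaluating at (6.5625, -1.2778): F = (-107.617084, 131.365769), so ‖F‖₂ = 169.8187.

169.8187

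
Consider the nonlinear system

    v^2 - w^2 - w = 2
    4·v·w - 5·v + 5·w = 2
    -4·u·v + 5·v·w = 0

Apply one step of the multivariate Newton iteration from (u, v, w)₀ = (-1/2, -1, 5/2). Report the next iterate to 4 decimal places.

(4.4498, -1.8304, 1.1518)

At (-1/2, -1, 5/2): F = (-9.7500, 5.5000, -14.5000).
Jacobian J = [[0, 2·v, -2·w - 1], [0, 4·w - 5, 4·v + 5], [-4·v, -4·u + 5·w, 5·v]].
At the point, J = [[0.0000, -2.0000, -6.0000], [0.0000, 5.0000, 1.0000], [4.0000, 14.5000, -5.0000]] (det J = 112.0000).
Solving J·Δ = −F gives Δ = (4.9498, -0.8304, -1.3482).
Then the next iterate is (u, v, w)₁ = (4.4498, -1.8304, 1.1518).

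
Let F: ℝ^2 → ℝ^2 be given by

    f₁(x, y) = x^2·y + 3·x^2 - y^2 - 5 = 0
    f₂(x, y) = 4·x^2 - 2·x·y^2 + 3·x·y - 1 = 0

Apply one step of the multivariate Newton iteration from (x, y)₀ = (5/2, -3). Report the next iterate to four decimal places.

(2.4082, -1.8571)

At (5/2, -3): F = (-14.0000, -43.5000).
Jacobian J = [[2·x·y + 6·x, x^2 - 2·y], [8·x - 2·y^2 + 3·y, -4·x·y + 3·x]].
At the point, J = [[0.0000, 12.2500], [-7.0000, 37.5000]] (det J = 85.7500).
Solving J·Δ = −F gives Δ = (-0.0918, 1.1429).
Then the next iterate is (x, y)₁ = (2.4082, -1.8571).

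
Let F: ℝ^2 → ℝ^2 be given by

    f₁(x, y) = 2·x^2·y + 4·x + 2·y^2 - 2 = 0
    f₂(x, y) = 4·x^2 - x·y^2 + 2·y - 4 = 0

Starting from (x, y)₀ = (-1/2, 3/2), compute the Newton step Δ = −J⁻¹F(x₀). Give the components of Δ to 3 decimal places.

(0.067, -0.203)

At (-1/2, 3/2): F = (1.250, 1.125).
Jacobian J = [[4·x·y + 4, 2·x^2 + 4·y], [8·x - y^2, -2·x·y + 2]].
At the point, J = [[1.000, 6.500], [-6.250, 3.500]] (det J = 44.125).
Solving J·Δ = −F gives Δ = (0.067, -0.203).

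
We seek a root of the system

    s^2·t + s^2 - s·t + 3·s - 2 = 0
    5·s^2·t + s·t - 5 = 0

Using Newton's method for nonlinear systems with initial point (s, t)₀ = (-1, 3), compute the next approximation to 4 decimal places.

At (-1, 3): F = (2.0000, 7.0000).
Jacobian J = [[2·s·t + 2·s - t + 3, s^2 - s], [10·s·t + t, 5·s^2 + s]].
At the point, J = [[-8.0000, 2.0000], [-27.0000, 4.0000]] (det J = 22.0000).
Solving J·Δ = −F gives Δ = (0.2727, 0.0909).
Then the next iterate is (s, t)₁ = (-0.7273, 3.0909).

(-0.7273, 3.0909)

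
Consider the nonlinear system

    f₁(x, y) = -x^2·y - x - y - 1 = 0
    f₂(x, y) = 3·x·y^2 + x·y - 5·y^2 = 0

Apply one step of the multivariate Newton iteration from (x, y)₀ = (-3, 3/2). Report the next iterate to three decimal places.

(-2.189, 0.849)

At (-3, 3/2): F = (-13.000, -36.000).
Jacobian J = [[-2·x·y - 1, -x^2 - 1], [3·y^2 + y, 6·x·y + x - 10·y]].
At the point, J = [[8.000, -10.000], [8.250, -45.000]] (det J = -277.500).
Solving J·Δ = −F gives Δ = (0.811, -0.651).
Then the next iterate is (x, y)₁ = (-2.189, 0.849).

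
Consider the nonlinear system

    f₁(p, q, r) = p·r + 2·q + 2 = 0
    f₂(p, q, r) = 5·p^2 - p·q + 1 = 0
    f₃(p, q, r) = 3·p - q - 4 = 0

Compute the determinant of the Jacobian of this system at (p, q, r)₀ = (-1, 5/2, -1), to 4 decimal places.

-9.5000

J = [[r, 2, p], [10·p - q, -p, 0], [3, -1, 0]].
At the point, J = [[-1.0000, 2.0000, -1.0000], [-12.5000, 1.0000, 0.0000], [3.0000, -1.0000, 0.0000]].
det J = -9.5000.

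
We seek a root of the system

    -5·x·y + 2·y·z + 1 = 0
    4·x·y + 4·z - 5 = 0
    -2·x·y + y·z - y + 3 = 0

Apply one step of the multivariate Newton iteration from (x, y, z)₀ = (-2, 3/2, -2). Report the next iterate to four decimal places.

At (-2, 3/2, -2): F = (10.0000, -25.0000, 4.5000).
Jacobian J = [[-5·y, -5·x + 2·z, 2·y], [4·y, 4·x, 4], [-2·y, -2·x + z - 1, y]].
At the point, J = [[-7.5000, 6.0000, 3.0000], [6.0000, -8.0000, 4.0000], [-3.0000, 1.0000, 1.5000]] (det J = -60.0000).
Solving J·Δ = −F gives Δ = (3.4333, 1.0375, 3.1750).
Then the next iterate is (x, y, z)₁ = (1.4333, 2.5375, 1.1750).

(1.4333, 2.5375, 1.1750)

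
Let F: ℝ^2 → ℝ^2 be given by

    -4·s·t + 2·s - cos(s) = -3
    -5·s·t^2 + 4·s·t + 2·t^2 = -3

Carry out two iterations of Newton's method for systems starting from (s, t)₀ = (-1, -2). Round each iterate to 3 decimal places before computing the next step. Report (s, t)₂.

(-0.644, -0.170)

At (-1, -2): F = (-7.54030, 39.000).
Jacobian J = [[-4·t + sin(s) + 2, -4·s], [-5·t^2 + 4·t, -10·s·t + 4·s + 4·t]].
At the point, J = [[9.15853, 4.000], [-28.000, -32.000]] (det J = -181.07293).
Solving J·Δ = −F gives Δ = (0.471, 0.807).
Then the next iterate is (s, t)₁ = (-0.529, -1.193).
Round to (-0.529, -1.193) and repeat: F = (-1.44570, 12.13538), J = [[6.26733, 2.116], [-11.88825, -13.19897]].
Δ = (-0.115, 1.023), so (s, t)₂ = (-0.644, -0.170).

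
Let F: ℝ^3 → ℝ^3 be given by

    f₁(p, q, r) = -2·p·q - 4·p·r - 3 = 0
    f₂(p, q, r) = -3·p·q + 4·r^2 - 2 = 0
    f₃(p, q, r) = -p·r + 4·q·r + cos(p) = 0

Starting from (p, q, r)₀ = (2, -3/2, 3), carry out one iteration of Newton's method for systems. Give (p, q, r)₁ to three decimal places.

(0.578, -0.834, 1.641)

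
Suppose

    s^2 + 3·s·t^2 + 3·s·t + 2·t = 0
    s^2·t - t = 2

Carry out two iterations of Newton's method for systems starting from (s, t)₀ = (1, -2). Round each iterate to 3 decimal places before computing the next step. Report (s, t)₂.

(0.430, -2.466)

At (1, -2): F = (3.000, -2.000).
Jacobian J = [[2·s + 3·t^2 + 3·t, 6·s·t + 3·s + 2], [2·s·t, s^2 - 1]].
At the point, J = [[8.000, -7.000], [-4.000, 0.000]] (det J = -28.000).
Solving J·Δ = −F gives Δ = (-0.500, -0.143).
Then the next iterate is (s, t)₁ = (0.500, -2.143).
Round to (0.500, -2.143) and repeat: F = (-0.36183, -0.39275), J = [[8.34835, -2.929], [-2.143, -0.750]].
Δ = (-0.070, -0.323), so (s, t)₂ = (0.430, -2.466).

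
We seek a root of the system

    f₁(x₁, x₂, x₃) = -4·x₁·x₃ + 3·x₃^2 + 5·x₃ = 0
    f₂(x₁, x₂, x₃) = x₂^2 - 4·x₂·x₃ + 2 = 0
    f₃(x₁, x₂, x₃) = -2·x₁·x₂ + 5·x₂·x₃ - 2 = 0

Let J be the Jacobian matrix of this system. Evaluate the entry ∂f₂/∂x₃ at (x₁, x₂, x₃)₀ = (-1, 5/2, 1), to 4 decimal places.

-10.0000

∂f₂/∂x₃ = -4·x₂.
At (-1, 5/2, 1) this is -10.0000.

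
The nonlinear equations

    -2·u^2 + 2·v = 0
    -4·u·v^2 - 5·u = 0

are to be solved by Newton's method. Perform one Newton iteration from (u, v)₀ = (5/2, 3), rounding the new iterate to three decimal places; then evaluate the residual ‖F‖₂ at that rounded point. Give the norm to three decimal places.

At (5/2, 3): F = (-6.500, -102.500).
Jacobian J = [[-4·u, 2], [-4·v^2 - 5, -8·u·v]].
At the point, J = [[-10.000, 2.000], [-41.000, -60.000]] (det J = 682.000).
Solving J·Δ = −F gives Δ = (-0.872, -1.112).
Then the next iterate is (u, v)₁ = (1.628, 1.888).
Re-evaluating at (1.628, 1.888): F = (-1.52477, -31.35231), so ‖F‖₂ = 31.389.

31.389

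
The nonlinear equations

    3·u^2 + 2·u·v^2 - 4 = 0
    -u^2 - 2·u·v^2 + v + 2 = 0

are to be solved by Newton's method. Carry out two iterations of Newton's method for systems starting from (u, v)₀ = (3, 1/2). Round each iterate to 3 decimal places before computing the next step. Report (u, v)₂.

(0.948, 1.072)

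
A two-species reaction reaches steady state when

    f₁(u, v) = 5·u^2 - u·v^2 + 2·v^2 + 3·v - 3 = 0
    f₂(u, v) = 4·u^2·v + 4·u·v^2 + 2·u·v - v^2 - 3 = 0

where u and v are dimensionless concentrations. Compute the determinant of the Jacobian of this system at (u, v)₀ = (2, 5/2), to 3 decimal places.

J = [[10·u - v^2, -2·u·v + 4·v + 3], [8·u·v + 4·v^2 + 2·v, 4·u^2 + 8·u·v + 2·u - 2·v]].
At the point, J = [[13.750, 3.000], [70.000, 55.000]].
det J = 546.250.

546.250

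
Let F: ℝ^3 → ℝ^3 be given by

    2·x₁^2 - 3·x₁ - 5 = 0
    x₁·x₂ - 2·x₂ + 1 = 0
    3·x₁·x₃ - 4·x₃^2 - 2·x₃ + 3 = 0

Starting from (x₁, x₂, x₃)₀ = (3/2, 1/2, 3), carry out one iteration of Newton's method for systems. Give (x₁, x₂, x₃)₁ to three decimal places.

At (3/2, 1/2, 3): F = (-5.000, 0.750, -25.500).
Jacobian J = [[4·x₁ - 3, 0, 0], [x₂, x₁ - 2, 0], [3·x₃, 0, 3·x₁ - 8·x₃ - 2]].
At the point, J = [[3.000, 0.000, 0.000], [0.500, -0.500, 0.000], [9.000, 0.000, -21.500]] (det J = 32.250).
Solving J·Δ = −F gives Δ = (1.667, 3.167, -0.488).
Then the next iterate is (x₁, x₂, x₃)₁ = (3.167, 3.667, 2.512).

(3.167, 3.667, 2.512)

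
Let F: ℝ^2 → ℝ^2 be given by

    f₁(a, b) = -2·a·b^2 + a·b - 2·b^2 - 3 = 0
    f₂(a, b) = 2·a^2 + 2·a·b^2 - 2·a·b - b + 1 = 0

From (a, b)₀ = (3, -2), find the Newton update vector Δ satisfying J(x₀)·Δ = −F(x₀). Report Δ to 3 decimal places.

At (3, -2): F = (-41.000, 57.000).
Jacobian J = [[-2·b^2 + b, -4·a·b + a - 4·b], [4·a + 2·b^2 - 2·b, 4·a·b - 2·a - 1]].
At the point, J = [[-10.000, 35.000], [24.000, -31.000]] (det J = -530.000).
Solving J·Δ = −F gives Δ = (-1.366, 0.781).

(-1.366, 0.781)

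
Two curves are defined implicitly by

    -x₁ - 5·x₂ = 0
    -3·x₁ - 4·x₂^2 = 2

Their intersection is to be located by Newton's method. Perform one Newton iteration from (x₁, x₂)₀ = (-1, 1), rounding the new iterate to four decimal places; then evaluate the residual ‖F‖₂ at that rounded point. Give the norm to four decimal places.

6.6123

At (-1, 1): F = (-4.0000, -3.0000).
Jacobian J = [[-1, -5], [-3, -8·x₂]].
At the point, J = [[-1.0000, -5.0000], [-3.0000, -8.0000]] (det J = -7.0000).
Solving J·Δ = −F gives Δ = (2.4286, -1.2857).
Then the next iterate is (x₁, x₂)₁ = (1.4286, -0.2857).
Re-evaluating at (1.4286, -0.2857): F = (-0.0001, -6.612298), so ‖F‖₂ = 6.6123.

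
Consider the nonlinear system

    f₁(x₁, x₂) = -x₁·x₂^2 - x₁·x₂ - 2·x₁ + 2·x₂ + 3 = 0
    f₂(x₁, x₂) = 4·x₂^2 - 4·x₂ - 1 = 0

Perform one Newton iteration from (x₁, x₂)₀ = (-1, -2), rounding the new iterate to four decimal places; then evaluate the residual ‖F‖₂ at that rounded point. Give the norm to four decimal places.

5.7710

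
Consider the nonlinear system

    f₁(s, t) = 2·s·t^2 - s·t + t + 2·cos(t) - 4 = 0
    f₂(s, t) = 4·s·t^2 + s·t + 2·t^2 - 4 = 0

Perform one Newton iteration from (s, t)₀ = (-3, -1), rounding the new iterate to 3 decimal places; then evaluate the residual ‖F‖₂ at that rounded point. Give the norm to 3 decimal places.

237.204

At (-3, -1): F = (-12.91940, -11.000).
Jacobian J = [[2·t^2 - t, 4·s·t - s - 2·sin(t) + 1], [4·t^2 + t, 8·s·t + s + 4·t]].
At the point, J = [[3.000, 17.68294], [3.000, 17.000]] (det J = -2.04883).
Solving J·Δ = −F gives Δ = (-12.259, 2.810).
Then the next iterate is (s, t)₁ = (-15.259, 1.810).
Re-evaluating at (-15.259, 1.810): F = (-75.02509, -225.02663), so ‖F‖₂ = 237.204.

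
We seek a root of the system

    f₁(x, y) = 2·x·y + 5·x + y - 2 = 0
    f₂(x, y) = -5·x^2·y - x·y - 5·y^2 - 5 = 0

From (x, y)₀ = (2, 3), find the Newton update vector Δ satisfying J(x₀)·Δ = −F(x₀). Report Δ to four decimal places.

(-2.3969, 0.6732)

At (2, 3): F = (23.0000, -116.0000).
Jacobian J = [[2·y + 5, 2·x + 1], [-10·x·y - y, -5·x^2 - x - 10·y]].
At the point, J = [[11.0000, 5.0000], [-63.0000, -52.0000]] (det J = -257.0000).
Solving J·Δ = −F gives Δ = (-2.3969, 0.6732).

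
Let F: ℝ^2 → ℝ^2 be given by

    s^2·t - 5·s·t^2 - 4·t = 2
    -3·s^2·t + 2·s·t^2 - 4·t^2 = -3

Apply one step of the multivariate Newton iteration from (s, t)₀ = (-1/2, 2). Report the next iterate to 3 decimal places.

At (-1/2, 2): F = (0.500, -18.500).
Jacobian J = [[2·s·t - 5·t^2, s^2 - 10·s·t - 4], [-6·s·t + 2·t^2, -3·s^2 + 4·s·t - 8·t]].
At the point, J = [[-22.000, 6.250], [14.000, -20.750]] (det J = 369.000).
Solving J·Δ = −F gives Δ = (-0.285, -1.084).
Then the next iterate is (s, t)₁ = (-0.785, 0.916).

(-0.785, 0.916)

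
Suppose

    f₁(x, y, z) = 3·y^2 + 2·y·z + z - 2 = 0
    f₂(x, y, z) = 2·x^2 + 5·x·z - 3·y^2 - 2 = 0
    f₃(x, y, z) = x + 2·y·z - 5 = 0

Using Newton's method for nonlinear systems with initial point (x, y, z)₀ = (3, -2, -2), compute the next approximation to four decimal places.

(4.0390, -1.1753, -1.0649)

At (3, -2, -2): F = (16.0000, -26.0000, 6.0000).
Jacobian J = [[0, 6·y + 2·z, 2·y + 1], [4·x + 5·z, -6·y, 5·x], [1, 2·z, 2·y]].
At the point, J = [[0.0000, -16.0000, -3.0000], [2.0000, 12.0000, 15.0000], [1.0000, -4.0000, -4.0000]] (det J = -308.0000).
Solving J·Δ = −F gives Δ = (1.0390, 0.8247, 0.9351).
Then the next iterate is (x, y, z)₁ = (4.0390, -1.1753, -1.0649).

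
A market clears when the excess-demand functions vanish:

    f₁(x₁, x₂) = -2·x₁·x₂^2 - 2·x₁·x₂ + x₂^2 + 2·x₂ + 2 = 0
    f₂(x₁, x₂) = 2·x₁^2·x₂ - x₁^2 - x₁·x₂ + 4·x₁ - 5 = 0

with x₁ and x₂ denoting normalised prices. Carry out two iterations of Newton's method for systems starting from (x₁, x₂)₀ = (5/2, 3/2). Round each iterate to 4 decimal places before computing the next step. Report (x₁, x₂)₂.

At (5/2, 3/2): F = (-11.5000, 13.7500).
Jacobian J = [[-2·x₂^2 - 2·x₂, -4·x₁·x₂ - 2·x₁ + 2·x₂ + 2], [4·x₁·x₂ - 2·x₁ - x₂ + 4, 2·x₁^2 - x₁]].
At the point, J = [[-7.5000, -15.0000], [12.5000, 10.0000]] (det J = 112.5000).
Solving J·Δ = −F gives Δ = (-0.8111, -0.3611).
Then the next iterate is (x₁, x₂)₁ = (1.6889, 1.1389).
Round to (1.6889, 1.1389) and repeat: F = (-2.653405, 3.476887), J = [[-4.871986, -6.793953], [7.177253, 4.015866]].
Δ = (-0.4441, -0.0721), so (x₁, x₂)₂ = (1.2448, 1.0668).

(1.2448, 1.0668)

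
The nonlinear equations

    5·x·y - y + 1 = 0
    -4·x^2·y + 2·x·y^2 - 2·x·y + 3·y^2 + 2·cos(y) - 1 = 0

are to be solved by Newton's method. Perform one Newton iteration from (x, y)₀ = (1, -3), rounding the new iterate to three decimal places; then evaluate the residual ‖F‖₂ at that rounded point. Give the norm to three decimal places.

18.075

At (1, -3): F = (-11.000, 60.02002).
Jacobian J = [[5·y, 5·x - 1], [-8·x·y + 2·y^2 - 2·y, -4·x^2 + 4·x·y - 2·x + 6·y - 2·sin(y)]].
At the point, J = [[-15.000, 4.000], [48.000, -35.71776]] (det J = 343.76640).
Solving J·Δ = −F gives Δ = (-0.445, 1.083).
Then the next iterate is (x, y)₁ = (0.555, -1.917).
Re-evaluating at (0.555, -1.917): F = (-2.40268, 17.91494), so ‖F‖₂ = 18.075.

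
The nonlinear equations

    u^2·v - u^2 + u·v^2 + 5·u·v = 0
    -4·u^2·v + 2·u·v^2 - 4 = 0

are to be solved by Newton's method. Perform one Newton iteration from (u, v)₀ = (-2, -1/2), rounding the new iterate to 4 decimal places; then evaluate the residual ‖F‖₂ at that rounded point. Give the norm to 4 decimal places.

0.4000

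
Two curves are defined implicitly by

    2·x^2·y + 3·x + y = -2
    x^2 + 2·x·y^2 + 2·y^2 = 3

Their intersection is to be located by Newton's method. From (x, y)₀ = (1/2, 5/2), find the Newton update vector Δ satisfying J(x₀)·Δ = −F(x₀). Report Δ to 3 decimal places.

At (1/2, 5/2): F = (7.250, 16.000).
Jacobian J = [[4·x·y + 3, 2·x^2 + 1], [2·x + 2·y^2, 4·x·y + 4·y]].
At the point, J = [[8.000, 1.500], [13.500, 15.000]] (det J = 99.750).
Solving J·Δ = −F gives Δ = (-0.850, -0.302).

(-0.850, -0.302)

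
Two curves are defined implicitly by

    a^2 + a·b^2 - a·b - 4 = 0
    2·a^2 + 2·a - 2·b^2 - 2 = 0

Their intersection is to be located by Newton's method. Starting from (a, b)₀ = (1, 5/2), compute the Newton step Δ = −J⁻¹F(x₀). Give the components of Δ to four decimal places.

(0.4233, -0.7960)

At (1, 5/2): F = (0.7500, -10.5000).
Jacobian J = [[2·a + b^2 - b, 2·a·b - a], [4·a + 2, -4·b]].
At the point, J = [[5.7500, 4.0000], [6.0000, -10.0000]] (det J = -81.5000).
Solving J·Δ = −F gives Δ = (0.4233, -0.7960).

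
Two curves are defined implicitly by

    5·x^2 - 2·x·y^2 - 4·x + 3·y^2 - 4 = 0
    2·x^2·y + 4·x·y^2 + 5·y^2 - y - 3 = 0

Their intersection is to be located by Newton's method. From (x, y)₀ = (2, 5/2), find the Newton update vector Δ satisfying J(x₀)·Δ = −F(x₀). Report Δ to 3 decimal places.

(-1.268, -0.537)

At (2, 5/2): F = (1.750, 95.750).
Jacobian J = [[10·x - 2·y^2 - 4, -4·x·y + 6·y], [4·x·y + 4·y^2, 2·x^2 + 8·x·y + 10·y - 1]].
At the point, J = [[3.500, -5.000], [45.000, 72.000]] (det J = 477.000).
Solving J·Δ = −F gives Δ = (-1.268, -0.537).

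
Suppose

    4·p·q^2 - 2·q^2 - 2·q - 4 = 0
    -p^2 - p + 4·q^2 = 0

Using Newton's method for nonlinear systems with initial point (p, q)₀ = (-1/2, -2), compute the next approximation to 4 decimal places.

At (-1/2, -2): F = (-16.0000, 16.2500).
Jacobian J = [[4·q^2, 8·p·q - 4·q - 2], [-2·p - 1, 8·q]].
At the point, J = [[16.0000, 14.0000], [0.0000, -16.0000]] (det J = -256.0000).
Solving J·Δ = −F gives Δ = (0.1113, 1.0156).
Then the next iterate is (p, q)₁ = (-0.3887, -0.9844).

(-0.3887, -0.9844)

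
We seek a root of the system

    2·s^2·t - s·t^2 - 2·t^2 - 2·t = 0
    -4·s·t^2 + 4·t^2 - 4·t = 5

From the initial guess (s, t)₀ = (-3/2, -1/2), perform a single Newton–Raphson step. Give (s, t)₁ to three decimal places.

(-0.915, -0.577)

At (-3/2, -1/2): F = (-1.375, -0.500).
Jacobian J = [[4·s·t - t^2, 2·s^2 - 2·s·t - 4·t - 2], [-4·t^2, -8·s·t + 8·t - 4]].
At the point, J = [[2.750, 3.000], [-1.000, -14.000]] (det J = -35.500).
Solving J·Δ = −F gives Δ = (0.585, -0.077).
Then the next iterate is (s, t)₁ = (-0.915, -0.577).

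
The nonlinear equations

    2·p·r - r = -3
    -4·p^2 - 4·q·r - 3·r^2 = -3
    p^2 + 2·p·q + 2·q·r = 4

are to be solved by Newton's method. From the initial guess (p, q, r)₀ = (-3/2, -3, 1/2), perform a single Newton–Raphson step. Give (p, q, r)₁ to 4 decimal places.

(-1.4495, -1.8902, 0.7626)

At (-3/2, -3, 1/2): F = (1.0000, -0.7500, 4.2500).
Jacobian J = [[2·r, 0, 2·p - 1], [-8·p, -4·r, -4·q - 6·r], [2·p + 2·q, 2·p + 2·r, 2·q]].
At the point, J = [[1.0000, 0.0000, -4.0000], [12.0000, -2.0000, 9.0000], [-9.0000, -2.0000, -6.0000]] (det J = 198.0000).
Solving J·Δ = −F gives Δ = (0.0505, 1.1098, 0.2626).
Then the next iterate is (p, q, r)₁ = (-1.4495, -1.8902, 0.7626).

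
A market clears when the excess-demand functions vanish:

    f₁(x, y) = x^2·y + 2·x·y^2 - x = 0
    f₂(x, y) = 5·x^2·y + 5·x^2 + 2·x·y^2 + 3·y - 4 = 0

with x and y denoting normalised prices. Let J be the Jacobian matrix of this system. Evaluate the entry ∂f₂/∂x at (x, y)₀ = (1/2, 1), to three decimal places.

∂f₂/∂x = 10·x·y + 10·x + 2·y^2.
At (1/2, 1) this is 12.000.

12.000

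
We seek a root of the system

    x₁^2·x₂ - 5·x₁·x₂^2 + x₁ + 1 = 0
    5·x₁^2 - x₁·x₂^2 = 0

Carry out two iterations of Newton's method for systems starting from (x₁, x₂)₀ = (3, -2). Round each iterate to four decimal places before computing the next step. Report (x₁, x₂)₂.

At (3, -2): F = (-74.0000, 33.0000).
Jacobian J = [[2·x₁·x₂ - 5·x₂^2 + 1, x₁^2 - 10·x₁·x₂], [10·x₁ - x₂^2, -2·x₁·x₂]].
At the point, J = [[-31.0000, 69.0000], [26.0000, 12.0000]] (det J = -2166.0000).
Solving J·Δ = −F gives Δ = (-1.4612, 0.4160).
Then the next iterate is (x₁, x₂)₁ = (1.5388, -1.5840).
Round to (1.5388, -1.5840) and repeat: F = (-20.516639, 7.978592), J = [[-16.420198, 26.742497], [12.878944, 4.874918]].
Δ = (-0.7383, 0.3139), so (x₁, x₂)₂ = (0.8005, -1.2701).

(0.8005, -1.2701)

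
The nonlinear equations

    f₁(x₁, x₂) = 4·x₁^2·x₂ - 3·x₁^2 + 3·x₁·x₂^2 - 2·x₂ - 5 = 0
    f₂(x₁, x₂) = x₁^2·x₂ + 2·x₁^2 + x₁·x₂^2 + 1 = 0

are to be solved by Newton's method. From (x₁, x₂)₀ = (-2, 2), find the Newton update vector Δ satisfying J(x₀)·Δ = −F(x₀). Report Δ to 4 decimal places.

(1.6136, -2.5909)

At (-2, 2): F = (-13.0000, 9.0000).
Jacobian J = [[8·x₁·x₂ - 6·x₁ + 3·x₂^2, 4·x₁^2 + 6·x₁·x₂ - 2], [2·x₁·x₂ + 4·x₁ + x₂^2, x₁^2 + 2·x₁·x₂]].
At the point, J = [[-8.0000, -10.0000], [-12.0000, -4.0000]] (det J = -88.0000).
Solving J·Δ = −F gives Δ = (1.6136, -2.5909).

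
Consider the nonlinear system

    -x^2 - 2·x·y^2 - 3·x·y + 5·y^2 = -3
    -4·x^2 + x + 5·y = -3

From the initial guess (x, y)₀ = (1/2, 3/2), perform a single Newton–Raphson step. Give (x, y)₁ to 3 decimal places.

At (1/2, 3/2): F = (9.500, 10.000).
Jacobian J = [[-2·x - 2·y^2 - 3·y, -4·x·y - 3·x + 10·y], [-8·x + 1, 5]].
At the point, J = [[-10.000, 10.500], [-3.000, 5.000]] (det J = -18.500).
Solving J·Δ = −F gives Δ = (-3.108, -3.865).
Then the next iterate is (x, y)₁ = (-2.608, -2.365).

(-2.608, -2.365)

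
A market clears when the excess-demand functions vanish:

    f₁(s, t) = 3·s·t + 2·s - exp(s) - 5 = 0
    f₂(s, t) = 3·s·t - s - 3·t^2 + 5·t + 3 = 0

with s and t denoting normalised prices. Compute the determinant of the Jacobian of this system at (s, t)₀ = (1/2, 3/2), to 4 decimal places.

-17.3782

J = [[3·t - exp(s) + 2, 3·s], [3·t - 1, 3·s - 6·t + 5]].
At the point, J = [[4.851279, 1.5000], [3.5000, -2.5000]].
det J = -17.3782.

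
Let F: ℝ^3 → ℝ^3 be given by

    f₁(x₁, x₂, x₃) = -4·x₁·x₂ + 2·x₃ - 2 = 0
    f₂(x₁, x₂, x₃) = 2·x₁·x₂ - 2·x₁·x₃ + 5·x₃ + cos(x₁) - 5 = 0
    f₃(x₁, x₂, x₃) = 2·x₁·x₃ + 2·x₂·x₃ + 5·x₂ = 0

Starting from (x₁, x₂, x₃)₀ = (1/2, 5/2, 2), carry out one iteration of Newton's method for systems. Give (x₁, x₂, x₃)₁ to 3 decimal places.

(0.368, 0.565, 0.906)

At (1/2, 5/2, 2): F = (-3.000, 6.37758, 24.500).
Jacobian J = [[-4·x₂, -4·x₁, 2], [2·x₂ - 2·x₃ - sin(x₁), 2·x₁, -2·x₁ + 5], [2·x₃, 2·x₃ + 5, 2·x₁ + 2·x₂]].
At the point, J = [[-10.000, -2.000, 2.000], [0.52057, 1.000, 4.000], [4.000, 9.000, 6.000]] (det J = 275.61723).
Solving J·Δ = −F gives Δ = (-0.132, -1.935, -1.094).
Then the next iterate is (x₁, x₂, x₃)₁ = (0.368, 0.565, 0.906).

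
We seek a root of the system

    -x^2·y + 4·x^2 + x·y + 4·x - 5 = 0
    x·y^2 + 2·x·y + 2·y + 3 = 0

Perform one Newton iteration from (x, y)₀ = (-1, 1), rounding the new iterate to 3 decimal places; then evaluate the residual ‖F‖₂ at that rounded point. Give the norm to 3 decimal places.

At (-1, 1): F = (-7.000, 2.000).
Jacobian J = [[-2·x·y + 8·x + y + 4, -x^2 + x], [y^2 + 2·y, 2·x·y + 2·x + 2]].
At the point, J = [[-1.000, -2.000], [3.000, -2.000]] (det J = 8.000).
Solving J·Δ = −F gives Δ = (-2.250, -2.375).
Then the next iterate is (x, y)₁ = (-3.250, -1.375).
Re-evaluating at (-3.250, -1.375): F = (43.24219, 3.04297), so ‖F‖₂ = 43.349.

43.349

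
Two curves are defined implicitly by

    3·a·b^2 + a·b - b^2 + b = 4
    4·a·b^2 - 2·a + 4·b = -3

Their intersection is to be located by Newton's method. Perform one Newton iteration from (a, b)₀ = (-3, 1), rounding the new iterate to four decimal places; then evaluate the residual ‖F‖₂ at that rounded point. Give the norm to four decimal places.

132.7742

At (-3, 1): F = (-16.0000, 1.0000).
Jacobian J = [[3·b^2 + b, 6·a·b + a - 2·b + 1], [4·b^2 - 2, 8·a·b + 4]].
At the point, J = [[4.0000, -22.0000], [2.0000, -20.0000]] (det J = -36.0000).
Solving J·Δ = −F gives Δ = (9.5000, 1.0000).
Then the next iterate is (a, b)₁ = (6.5000, 2.0000).
Re-evaluating at (6.5000, 2.0000): F = (85.0000, 102.0000), so ‖F‖₂ = 132.7742.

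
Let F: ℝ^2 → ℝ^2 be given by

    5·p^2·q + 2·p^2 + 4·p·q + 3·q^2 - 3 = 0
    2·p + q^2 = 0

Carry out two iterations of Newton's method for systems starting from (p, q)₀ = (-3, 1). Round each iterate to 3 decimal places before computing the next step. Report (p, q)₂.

At (-3, 1): F = (51.000, -5.000).
Jacobian J = [[10·p·q + 4·p + 4·q, 5·p^2 + 4·p + 6·q], [2, 2·q]].
At the point, J = [[-38.000, 39.000], [2.000, 2.000]] (det J = -154.000).
Solving J·Δ = −F gives Δ = (1.929, 0.571).
Then the next iterate is (p, q)₁ = (-1.071, 1.571).
Round to (-1.071, 1.571) and repeat: F = (8.97805, 0.32604), J = [[-14.82541, 10.87721], [2.000, 3.142]].
Δ = (0.361, -0.333), so (p, q)₂ = (-0.710, 1.238).

(-0.710, 1.238)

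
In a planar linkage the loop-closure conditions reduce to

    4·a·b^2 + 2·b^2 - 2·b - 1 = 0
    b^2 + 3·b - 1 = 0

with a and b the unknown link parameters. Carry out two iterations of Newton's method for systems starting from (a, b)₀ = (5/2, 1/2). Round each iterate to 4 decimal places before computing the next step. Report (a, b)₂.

At (5/2, 1/2): F = (1.0000, 0.7500).
Jacobian J = [[4·b^2, 8·a·b + 4·b - 2], [0, 2·b + 3]].
At the point, J = [[1.0000, 10.0000], [0.0000, 4.0000]] (det J = 4.0000).
Solving J·Δ = −F gives Δ = (0.8750, -0.1875).
Then the next iterate is (a, b)₁ = (3.3750, 0.3125).
Round to (3.3750, 0.3125) and repeat: F = (-0.111328, 0.035156), J = [[0.390625, 7.6875], [0.0000, 3.6250]].
Δ = (0.4759, -0.0097), so (a, b)₂ = (3.8509, 0.3028).

(3.8509, 0.3028)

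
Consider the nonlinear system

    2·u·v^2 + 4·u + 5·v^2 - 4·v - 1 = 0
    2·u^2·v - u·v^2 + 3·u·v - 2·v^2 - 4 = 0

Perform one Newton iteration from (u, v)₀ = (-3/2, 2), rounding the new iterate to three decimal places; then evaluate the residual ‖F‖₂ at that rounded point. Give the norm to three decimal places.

568.380

At (-3/2, 2): F = (-7.000, -6.000).
Jacobian J = [[2·v^2 + 4, 4·u·v + 10·v - 4], [4·u·v - v^2 + 3·v, 2·u^2 - 2·u·v + 3·u - 4·v]].
At the point, J = [[12.000, 4.000], [-10.000, -2.000]] (det J = 16.000).
Solving J·Δ = −F gives Δ = (-2.375, 8.875).
Then the next iterate is (u, v)₁ = (-3.875, 10.875).
Re-evaluating at (-3.875, 10.875): F = (-385.23047, 417.91602), so ‖F‖₂ = 568.380.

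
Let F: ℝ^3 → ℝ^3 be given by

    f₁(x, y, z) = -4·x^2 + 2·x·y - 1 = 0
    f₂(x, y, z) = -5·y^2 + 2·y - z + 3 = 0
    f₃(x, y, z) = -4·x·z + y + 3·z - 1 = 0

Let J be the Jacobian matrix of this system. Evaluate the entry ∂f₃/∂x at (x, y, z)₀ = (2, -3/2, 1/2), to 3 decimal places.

∂f₃/∂x = -4·z.
At (2, -3/2, 1/2) this is -2.000.

-2.000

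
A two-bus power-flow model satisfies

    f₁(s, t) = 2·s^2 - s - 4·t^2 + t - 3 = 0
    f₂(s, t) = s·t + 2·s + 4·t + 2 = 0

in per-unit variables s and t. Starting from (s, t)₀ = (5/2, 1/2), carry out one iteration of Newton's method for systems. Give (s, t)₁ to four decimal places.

At (5/2, 1/2): F = (6.5000, 10.2500).
Jacobian J = [[4·s - 1, -8·t + 1], [t + 2, s + 4]].
At the point, J = [[9.0000, -3.0000], [2.5000, 6.5000]] (det J = 66.0000).
Solving J·Δ = −F gives Δ = (-1.1061, -1.1515).
Then the next iterate is (s, t)₁ = (1.3939, -0.6515).

(1.3939, -0.6515)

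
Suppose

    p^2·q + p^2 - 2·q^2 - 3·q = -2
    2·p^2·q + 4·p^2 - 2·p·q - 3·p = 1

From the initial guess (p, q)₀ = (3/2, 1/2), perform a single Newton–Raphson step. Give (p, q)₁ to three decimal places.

(1.047, 0.986)

At (3/2, 1/2): F = (3.375, 4.250).
Jacobian J = [[2·p·q + 2·p, p^2 - 4·q - 3], [4·p·q + 8·p - 2·q - 3, 2·p^2 - 2·p]].
At the point, J = [[4.500, -2.750], [11.000, 1.500]] (det J = 37.000).
Solving J·Δ = −F gives Δ = (-0.453, 0.486).
Then the next iterate is (p, q)₁ = (1.047, 0.986).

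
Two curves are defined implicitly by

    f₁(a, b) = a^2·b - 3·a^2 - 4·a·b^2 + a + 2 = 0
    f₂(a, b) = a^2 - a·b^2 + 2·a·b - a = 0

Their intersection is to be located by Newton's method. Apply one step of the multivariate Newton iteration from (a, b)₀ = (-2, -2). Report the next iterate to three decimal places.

(-0.887, -1.373)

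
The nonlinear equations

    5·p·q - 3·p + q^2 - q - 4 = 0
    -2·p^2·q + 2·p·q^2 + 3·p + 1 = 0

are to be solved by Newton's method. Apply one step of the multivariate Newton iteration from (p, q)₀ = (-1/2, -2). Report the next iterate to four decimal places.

At (-1/2, -2): F = (8.5000, -3.5000).
Jacobian J = [[5·q - 3, 5·p + 2·q - 1], [-4·p·q + 2·q^2 + 3, -2·p^2 + 4·p·q]].
At the point, J = [[-13.0000, -7.5000], [7.0000, 3.5000]] (det J = 7.0000).
Solving J·Δ = −F gives Δ = (-0.5000, 2.0000).
Then the next iterate is (p, q)₁ = (-1.0000, 0.0000).

(-1.0000, 0.0000)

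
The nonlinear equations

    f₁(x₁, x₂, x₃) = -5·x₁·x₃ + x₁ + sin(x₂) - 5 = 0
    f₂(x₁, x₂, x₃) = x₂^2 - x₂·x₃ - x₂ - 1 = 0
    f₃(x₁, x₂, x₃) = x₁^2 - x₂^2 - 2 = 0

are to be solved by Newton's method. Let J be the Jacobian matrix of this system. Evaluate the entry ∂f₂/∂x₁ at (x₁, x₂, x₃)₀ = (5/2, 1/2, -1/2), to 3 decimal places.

∂f₂/∂x₁ = 0.
At (5/2, 1/2, -1/2) this is 0.000.

0.000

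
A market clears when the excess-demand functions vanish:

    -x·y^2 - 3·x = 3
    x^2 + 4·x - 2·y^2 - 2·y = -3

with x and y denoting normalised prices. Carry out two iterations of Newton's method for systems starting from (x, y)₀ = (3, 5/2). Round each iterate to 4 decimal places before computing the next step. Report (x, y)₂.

(-0.0081, 0.7670)

At (3, 5/2): F = (-30.7500, 6.5000).
Jacobian J = [[-y^2 - 3, -2·x·y], [2·x + 4, -4·y - 2]].
At the point, J = [[-9.2500, -15.0000], [10.0000, -12.0000]] (det J = 261.0000).
Solving J·Δ = −F gives Δ = (-1.7874, -0.9478).
Then the next iterate is (x, y)₁ = (1.2126, 1.5522).
Round to (1.2126, 1.5522) and repeat: F = (-9.559347, 1.397749), J = [[-5.409325, -3.764395], [6.4252, -8.2088]].
Δ = (-1.2207, -0.7852), so (x, y)₂ = (-0.0081, 0.7670).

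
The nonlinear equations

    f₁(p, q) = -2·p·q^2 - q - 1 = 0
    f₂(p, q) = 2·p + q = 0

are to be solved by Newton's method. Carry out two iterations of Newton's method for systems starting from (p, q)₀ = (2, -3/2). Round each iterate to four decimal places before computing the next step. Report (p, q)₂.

At (2, -3/2): F = (-8.5000, 2.5000).
Jacobian J = [[-2·q^2, -4·p·q - 1], [2, 1]].
At the point, J = [[-4.5000, 11.0000], [2.0000, 1.0000]] (det J = -26.5000).
Solving J·Δ = −F gives Δ = (-1.3585, 0.2170).
Then the next iterate is (p, q)₁ = (0.6415, -1.2830).
Round to (0.6415, -1.2830) and repeat: F = (-1.828932, 0.0000), J = [[-3.292178, 2.292178], [2.0000, 1.0000]].
Δ = (-0.2322, 0.4644), so (p, q)₂ = (0.4093, -0.8186).

(0.4093, -0.8186)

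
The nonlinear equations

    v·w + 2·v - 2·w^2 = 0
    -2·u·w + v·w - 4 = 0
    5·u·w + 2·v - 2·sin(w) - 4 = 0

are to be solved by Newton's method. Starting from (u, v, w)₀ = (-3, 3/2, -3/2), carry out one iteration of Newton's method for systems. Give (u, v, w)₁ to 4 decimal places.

At (-3, 3/2, -3/2): F = (-3.7500, -15.2500, 23.494990).
Jacobian J = [[0, w + 2, v - 4·w], [-2·w, w, -2·u + v], [5·w, 2, 5·u - 2·cos(w)]].
At the point, J = [[0.0000, 0.5000, 7.5000], [3.0000, -1.5000, 7.5000], [-7.5000, 2.0000, -15.141474]] (det J = -44.787788).
Solving J·Δ = −F gives Δ = (-0.4622, -6.4433, 0.9296).
Then the next iterate is (u, v, w)₁ = (-3.4622, -4.9433, -0.5704).

(-3.4622, -4.9433, -0.5704)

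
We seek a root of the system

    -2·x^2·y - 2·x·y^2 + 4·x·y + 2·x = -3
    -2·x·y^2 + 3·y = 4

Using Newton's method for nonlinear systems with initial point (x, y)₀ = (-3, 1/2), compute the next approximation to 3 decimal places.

(-0.653, 0.741)

At (-3, 1/2): F = (-16.500, -1.000).
Jacobian J = [[-4·x·y - 2·y^2 + 4·y + 2, -2·x^2 - 4·x·y + 4·x], [-2·y^2, -4·x·y + 3]].
At the point, J = [[9.500, -24.000], [-0.500, 9.000]] (det J = 73.500).
Solving J·Δ = −F gives Δ = (2.347, 0.241).
Then the next iterate is (x, y)₁ = (-0.653, 0.741).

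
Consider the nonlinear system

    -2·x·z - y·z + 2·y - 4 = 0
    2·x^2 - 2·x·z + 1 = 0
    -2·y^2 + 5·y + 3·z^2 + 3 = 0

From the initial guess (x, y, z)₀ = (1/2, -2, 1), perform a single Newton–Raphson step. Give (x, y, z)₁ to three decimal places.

(-2.404, -1.308, 1.500)

At (1/2, -2, 1): F = (-7.000, 0.500, -12.000).
Jacobian J = [[-2·z, -z + 2, -2·x - y], [4·x - 2·z, 0, -2·x], [0, -4·y + 5, 6·z]].
At the point, J = [[-2.000, 1.000, 1.000], [0.000, 0.000, -1.000], [0.000, 13.000, 6.000]] (det J = -26.000).
Solving J·Δ = −F gives Δ = (-2.904, 0.692, 0.500).
Then the next iterate is (x, y, z)₁ = (-2.404, -1.308, 1.500).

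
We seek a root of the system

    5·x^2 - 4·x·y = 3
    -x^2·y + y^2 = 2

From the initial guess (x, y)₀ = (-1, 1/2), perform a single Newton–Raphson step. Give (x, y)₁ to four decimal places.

At (-1, 1/2): F = (4.0000, -2.2500).
Jacobian J = [[10·x - 4·y, -4·x], [-2·x·y, -x^2 + 2·y]].
At the point, J = [[-12.0000, 4.0000], [1.0000, 0.0000]] (det J = -4.0000).
Solving J·Δ = −F gives Δ = (2.2500, 5.7500).
Then the next iterate is (x, y)₁ = (1.2500, 6.2500).

(1.2500, 6.2500)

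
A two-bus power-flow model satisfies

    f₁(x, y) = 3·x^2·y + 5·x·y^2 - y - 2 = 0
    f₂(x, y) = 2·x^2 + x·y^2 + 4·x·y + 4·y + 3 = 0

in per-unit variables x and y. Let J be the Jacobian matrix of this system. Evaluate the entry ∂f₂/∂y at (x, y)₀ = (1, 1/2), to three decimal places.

9.000

∂f₂/∂y = 2·x·y + 4·x + 4.
At (1, 1/2) this is 9.000.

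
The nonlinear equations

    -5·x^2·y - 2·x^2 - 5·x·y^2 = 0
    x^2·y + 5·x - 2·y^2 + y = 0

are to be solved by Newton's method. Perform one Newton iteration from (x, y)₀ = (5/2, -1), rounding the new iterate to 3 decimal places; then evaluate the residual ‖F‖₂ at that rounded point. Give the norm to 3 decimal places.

1.327

At (5/2, -1): F = (6.250, 3.250).
Jacobian J = [[-10·x·y - 4·x - 5·y^2, -5·x^2 - 10·x·y], [2·x·y + 5, x^2 - 4·y + 1]].
At the point, J = [[10.000, -6.250], [0.000, 11.250]] (det J = 112.500).
Solving J·Δ = −F gives Δ = (-0.806, -0.289).
Then the next iterate is (x, y)₁ = (1.694, -1.289).
Re-evaluating at (1.694, -1.289): F = (-1.31755, 0.15900), so ‖F‖₂ = 1.327.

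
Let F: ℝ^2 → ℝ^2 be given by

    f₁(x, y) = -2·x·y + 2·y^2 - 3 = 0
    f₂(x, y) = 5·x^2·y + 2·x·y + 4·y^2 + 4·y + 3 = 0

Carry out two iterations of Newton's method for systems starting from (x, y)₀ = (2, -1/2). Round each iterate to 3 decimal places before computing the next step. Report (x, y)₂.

(0.715, -0.930)

At (2, -1/2): F = (-0.500, -10.000).
Jacobian J = [[-2·y, -2·x + 4·y], [10·x·y + 2·y, 5·x^2 + 2·x + 8·y + 4]].
At the point, J = [[1.000, -6.000], [-11.000, 24.000]] (det J = -42.000).
Solving J·Δ = −F gives Δ = (-1.714, -0.369).
Then the next iterate is (x, y)₁ = (0.286, -0.869).
Round to (0.286, -0.869) and repeat: F = (-0.99261, 1.69217), J = [[1.738, -4.048], [-4.22334, -1.97102]].
Δ = (0.429, -0.061), so (x, y)₂ = (0.715, -0.930).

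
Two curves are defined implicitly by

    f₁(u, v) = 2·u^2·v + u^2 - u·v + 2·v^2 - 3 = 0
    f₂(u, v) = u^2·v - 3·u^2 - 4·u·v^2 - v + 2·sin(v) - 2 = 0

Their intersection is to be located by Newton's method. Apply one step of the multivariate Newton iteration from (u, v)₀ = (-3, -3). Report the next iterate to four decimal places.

(-2.0444, -2.1707)

At (-3, -3): F = (-39.0000, 54.717760).
Jacobian J = [[4·u·v + 2·u - v, 2·u^2 - u + 4·v], [2·u·v - 6·u - 4·v^2, u^2 - 8·u·v + 2·cos(v) - 1]].
At the point, J = [[33.0000, 9.0000], [0.0000, -65.979985]] (det J = -2177.339505).
Solving J·Δ = −F gives Δ = (0.9556, 0.8293).
Then the next iterate is (u, v)₁ = (-2.0444, -2.1707).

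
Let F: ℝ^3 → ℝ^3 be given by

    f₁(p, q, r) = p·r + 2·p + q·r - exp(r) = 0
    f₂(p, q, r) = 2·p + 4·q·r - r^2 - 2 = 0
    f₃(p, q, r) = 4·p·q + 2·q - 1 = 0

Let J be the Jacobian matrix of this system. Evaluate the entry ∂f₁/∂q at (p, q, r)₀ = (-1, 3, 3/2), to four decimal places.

1.5000

∂f₁/∂q = r.
At (-1, 3, 3/2) this is 1.5000.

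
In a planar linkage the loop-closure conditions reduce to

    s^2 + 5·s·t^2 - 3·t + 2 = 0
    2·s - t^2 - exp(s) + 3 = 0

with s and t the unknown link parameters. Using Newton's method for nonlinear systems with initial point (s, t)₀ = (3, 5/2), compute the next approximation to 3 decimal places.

At (3, 5/2): F = (97.250, -17.33554).
Jacobian J = [[2·s + 5·t^2, 10·s·t - 3], [-exp(s) + 2, -2·t]].
At the point, J = [[37.250, 72.000], [-18.08554, -5.000]] (det J = 1115.90866).
Solving J·Δ = −F gives Δ = (-0.683, -0.997).
Then the next iterate is (s, t)₁ = (2.317, 1.503).

(2.317, 1.503)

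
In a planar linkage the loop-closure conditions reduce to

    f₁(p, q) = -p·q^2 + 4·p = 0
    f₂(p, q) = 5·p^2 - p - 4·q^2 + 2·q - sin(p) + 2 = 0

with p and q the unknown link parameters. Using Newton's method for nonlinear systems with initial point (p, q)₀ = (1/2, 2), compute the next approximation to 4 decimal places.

(3.6160, 2.0000)

At (1/2, 2): F = (0.0000, -9.729426).
Jacobian J = [[-q^2 + 4, -2·p·q], [10·p - cos(p) - 1, -8·q + 2]].
At the point, J = [[0.0000, -2.0000], [3.122417, -14.0000]] (det J = 6.244835).
Solving J·Δ = −F gives Δ = (3.1160, 0.0000).
Then the next iterate is (p, q)₁ = (3.6160, 2.0000).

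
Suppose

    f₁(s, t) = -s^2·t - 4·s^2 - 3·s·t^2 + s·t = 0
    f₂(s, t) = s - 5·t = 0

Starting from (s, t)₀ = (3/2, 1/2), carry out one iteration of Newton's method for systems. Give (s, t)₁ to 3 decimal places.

(0.861, 0.172)

At (3/2, 1/2): F = (-10.500, -1.000).
Jacobian J = [[-2·s·t - 8·s - 3·t^2 + t, -s^2 - 6·s·t + s], [1, -5]].
At the point, J = [[-13.750, -5.250], [1.000, -5.000]] (det J = 74.000).
Solving J·Δ = −F gives Δ = (-0.639, -0.328).
Then the next iterate is (s, t)₁ = (0.861, 0.172).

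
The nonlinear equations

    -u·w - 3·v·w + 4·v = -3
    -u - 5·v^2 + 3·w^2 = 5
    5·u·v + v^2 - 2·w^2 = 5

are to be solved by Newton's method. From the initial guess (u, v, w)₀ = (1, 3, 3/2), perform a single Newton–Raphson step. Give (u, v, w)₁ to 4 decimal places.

At (1, 3, 3/2): F = (0.0000, -44.2500, 14.5000).
Jacobian J = [[-w, -3·w + 4, -u - 3·v], [-1, -10·v, 6·w], [5·v, 5·u + 2·v, -4·w]].
At the point, J = [[-1.5000, -0.5000, -10.0000], [-1.0000, -30.0000, 9.0000], [15.0000, 11.0000, -6.0000]] (det J = -4576.0000).
Solving J·Δ = −F gives Δ = (0.1278, -1.4631, 0.0540).
Then the next iterate is (u, v, w)₁ = (1.1278, 1.5369, 1.5540).

(1.1278, 1.5369, 1.5540)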